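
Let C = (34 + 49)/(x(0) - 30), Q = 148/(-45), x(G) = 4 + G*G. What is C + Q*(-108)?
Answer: 45761/130 ≈ 352.01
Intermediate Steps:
x(G) = 4 + G**2
Q = -148/45 (Q = 148*(-1/45) = -148/45 ≈ -3.2889)
C = -83/26 (C = (34 + 49)/((4 + 0**2) - 30) = 83/((4 + 0) - 30) = 83/(4 - 30) = 83/(-26) = 83*(-1/26) = -83/26 ≈ -3.1923)
C + Q*(-108) = -83/26 - 148/45*(-108) = -83/26 + 1776/5 = 45761/130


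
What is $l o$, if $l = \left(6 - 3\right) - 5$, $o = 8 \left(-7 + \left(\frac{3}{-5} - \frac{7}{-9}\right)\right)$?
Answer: $\frac{4912}{45} \approx 109.16$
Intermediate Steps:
$o = - \frac{2456}{45}$ ($o = 8 \left(-7 + \left(3 \left(- \frac{1}{5}\right) - - \frac{7}{9}\right)\right) = 8 \left(-7 + \left(- \frac{3}{5} + \frac{7}{9}\right)\right) = 8 \left(-7 + \frac{8}{45}\right) = 8 \left(- \frac{307}{45}\right) = - \frac{2456}{45} \approx -54.578$)
$l = -2$ ($l = 3 - 5 = -2$)
$l o = \left(-2\right) \left(- \frac{2456}{45}\right) = \frac{4912}{45}$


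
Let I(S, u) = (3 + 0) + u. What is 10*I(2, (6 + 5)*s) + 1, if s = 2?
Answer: 251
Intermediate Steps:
I(S, u) = 3 + u
10*I(2, (6 + 5)*s) + 1 = 10*(3 + (6 + 5)*2) + 1 = 10*(3 + 11*2) + 1 = 10*(3 + 22) + 1 = 10*25 + 1 = 250 + 1 = 251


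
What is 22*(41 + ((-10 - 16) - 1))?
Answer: 308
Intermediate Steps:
22*(41 + ((-10 - 16) - 1)) = 22*(41 + (-26 - 1)) = 22*(41 - 27) = 22*14 = 308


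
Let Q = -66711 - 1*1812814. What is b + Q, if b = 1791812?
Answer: -87713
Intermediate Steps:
Q = -1879525 (Q = -66711 - 1812814 = -1879525)
b + Q = 1791812 - 1879525 = -87713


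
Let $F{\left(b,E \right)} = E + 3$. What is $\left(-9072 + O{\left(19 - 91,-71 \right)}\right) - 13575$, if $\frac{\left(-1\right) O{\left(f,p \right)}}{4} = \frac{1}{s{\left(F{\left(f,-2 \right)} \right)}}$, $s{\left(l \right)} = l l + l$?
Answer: $-22649$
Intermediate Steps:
$F{\left(b,E \right)} = 3 + E$
$s{\left(l \right)} = l + l^{2}$ ($s{\left(l \right)} = l^{2} + l = l + l^{2}$)
$O{\left(f,p \right)} = -2$ ($O{\left(f,p \right)} = - \frac{4}{\left(3 - 2\right) \left(1 + \left(3 - 2\right)\right)} = - \frac{4}{1 \left(1 + 1\right)} = - \frac{4}{1 \cdot 2} = - \frac{4}{2} = \left(-4\right) \frac{1}{2} = -2$)
$\left(-9072 + O{\left(19 - 91,-71 \right)}\right) - 13575 = \left(-9072 - 2\right) - 13575 = -9074 - 13575 = -22649$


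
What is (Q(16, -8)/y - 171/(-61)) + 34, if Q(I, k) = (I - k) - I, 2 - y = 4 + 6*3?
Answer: 11103/305 ≈ 36.403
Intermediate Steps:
y = -20 (y = 2 - (4 + 6*3) = 2 - (4 + 18) = 2 - 1*22 = 2 - 22 = -20)
Q(I, k) = -k
(Q(16, -8)/y - 171/(-61)) + 34 = (-1*(-8)/(-20) - 171/(-61)) + 34 = (8*(-1/20) - 171*(-1/61)) + 34 = (-2/5 + 171/61) + 34 = 733/305 + 34 = 11103/305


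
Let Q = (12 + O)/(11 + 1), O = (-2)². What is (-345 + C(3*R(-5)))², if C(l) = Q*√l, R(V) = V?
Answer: 356995/3 - 920*I*√15 ≈ 1.19e+5 - 3563.1*I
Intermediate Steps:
O = 4
Q = 4/3 (Q = (12 + 4)/(11 + 1) = 16/12 = 16*(1/12) = 4/3 ≈ 1.3333)
C(l) = 4*√l/3
(-345 + C(3*R(-5)))² = (-345 + 4*√(3*(-5))/3)² = (-345 + 4*√(-15)/3)² = (-345 + 4*(I*√15)/3)² = (-345 + 4*I*√15/3)²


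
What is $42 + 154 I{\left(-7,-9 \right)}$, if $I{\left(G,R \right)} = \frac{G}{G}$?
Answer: $196$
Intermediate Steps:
$I{\left(G,R \right)} = 1$
$42 + 154 I{\left(-7,-9 \right)} = 42 + 154 \cdot 1 = 42 + 154 = 196$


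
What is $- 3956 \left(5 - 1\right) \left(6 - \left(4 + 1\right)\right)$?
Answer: $-15824$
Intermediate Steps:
$- 3956 \left(5 - 1\right) \left(6 - \left(4 + 1\right)\right) = - 3956 \cdot 4 \left(6 - 5\right) = - 3956 \cdot 4 \cdot 1 = \left(-3956\right) 4 = -15824$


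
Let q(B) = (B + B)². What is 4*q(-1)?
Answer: 16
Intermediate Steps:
q(B) = 4*B² (q(B) = (2*B)² = 4*B²)
4*q(-1) = 4*(4*(-1)²) = 4*(4*1) = 4*4 = 16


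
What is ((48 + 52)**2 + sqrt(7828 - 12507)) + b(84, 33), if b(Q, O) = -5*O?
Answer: 9835 + I*sqrt(4679) ≈ 9835.0 + 68.403*I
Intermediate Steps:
((48 + 52)**2 + sqrt(7828 - 12507)) + b(84, 33) = ((48 + 52)**2 + sqrt(7828 - 12507)) - 5*33 = (100**2 + sqrt(-4679)) - 165 = (10000 + I*sqrt(4679)) - 165 = 9835 + I*sqrt(4679)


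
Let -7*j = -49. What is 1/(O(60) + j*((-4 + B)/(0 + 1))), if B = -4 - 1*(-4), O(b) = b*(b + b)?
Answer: 1/7172 ≈ 0.00013943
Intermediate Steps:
O(b) = 2*b**2 (O(b) = b*(2*b) = 2*b**2)
B = 0 (B = -4 + 4 = 0)
j = 7 (j = -1/7*(-49) = 7)
1/(O(60) + j*((-4 + B)/(0 + 1))) = 1/(2*60**2 + 7*((-4 + 0)/(0 + 1))) = 1/(2*3600 + 7*(-4/1)) = 1/(7200 + 7*(-4*1)) = 1/(7200 + 7*(-4)) = 1/(7200 - 28) = 1/7172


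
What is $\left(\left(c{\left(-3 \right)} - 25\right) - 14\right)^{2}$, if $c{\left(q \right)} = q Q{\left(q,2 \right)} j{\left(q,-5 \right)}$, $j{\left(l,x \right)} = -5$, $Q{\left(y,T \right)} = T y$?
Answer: $16641$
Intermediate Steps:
$c{\left(q \right)} = - 10 q^{2}$ ($c{\left(q \right)} = q 2 q \left(-5\right) = 2 q^{2} \left(-5\right) = - 10 q^{2}$)
$\left(\left(c{\left(-3 \right)} - 25\right) - 14\right)^{2} = \left(\left(- 10 \left(-3\right)^{2} - 25\right) - 14\right)^{2} = \left(\left(\left(-10\right) 9 - 25\right) - 14\right)^{2} = \left(\left(-90 - 25\right) - 14\right)^{2} = \left(-115 - 14\right)^{2} = \left(-129\right)^{2} = 16641$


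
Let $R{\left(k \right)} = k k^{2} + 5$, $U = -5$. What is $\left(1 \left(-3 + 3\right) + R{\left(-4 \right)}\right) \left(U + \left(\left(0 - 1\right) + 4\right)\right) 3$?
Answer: $354$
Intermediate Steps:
$R{\left(k \right)} = 5 + k^{3}$ ($R{\left(k \right)} = k^{3} + 5 = 5 + k^{3}$)
$\left(1 \left(-3 + 3\right) + R{\left(-4 \right)}\right) \left(U + \left(\left(0 - 1\right) + 4\right)\right) 3 = \left(1 \left(-3 + 3\right) + \left(5 + \left(-4\right)^{3}\right)\right) \left(-5 + \left(\left(0 - 1\right) + 4\right)\right) 3 = \left(1 \cdot 0 + \left(5 - 64\right)\right) \left(-5 + \left(-1 + 4\right)\right) 3 = \left(0 - 59\right) \left(-5 + 3\right) 3 = - 59 \left(\left(-2\right) 3\right) = \left(-59\right) \left(-6\right) = 354$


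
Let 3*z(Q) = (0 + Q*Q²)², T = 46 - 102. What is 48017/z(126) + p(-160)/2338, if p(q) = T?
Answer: -5335330836329/222750397203264 ≈ -0.023952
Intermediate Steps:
T = -56
z(Q) = Q⁶/3 (z(Q) = (0 + Q*Q²)²/3 = (0 + Q³)²/3 = (Q³)²/3 = Q⁶/3)
p(q) = -56
48017/z(126) + p(-160)/2338 = 48017/(((⅓)*126⁶)) - 56/2338 = 48017/(((⅓)*4001504141376)) - 56*1/2338 = 48017/1333834713792 - 4/167 = -5335330836329/222750397203264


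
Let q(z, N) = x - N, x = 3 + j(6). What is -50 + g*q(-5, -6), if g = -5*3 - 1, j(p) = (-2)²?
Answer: -258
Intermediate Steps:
j(p) = 4
x = 7 (x = 3 + 4 = 7)
q(z, N) = 7 - N
g = -16 (g = -15 - 1 = -16)
-50 + g*q(-5, -6) = -50 - 16*(7 - 1*(-6)) = -50 - 16*(7 + 6) = -50 - 16*13 = -50 - 208 = -258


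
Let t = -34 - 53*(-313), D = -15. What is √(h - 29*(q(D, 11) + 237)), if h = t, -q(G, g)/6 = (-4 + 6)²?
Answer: √10378 ≈ 101.87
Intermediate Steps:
q(G, g) = -24 (q(G, g) = -6*(-4 + 6)² = -6*2² = -6*4 = -24)
t = 16555 (t = -34 + 16589 = 16555)
h = 16555
√(h - 29*(q(D, 11) + 237)) = √(16555 - 29*(-24 + 237)) = √(16555 - 29*213) = √(16555 - 6177) = √10378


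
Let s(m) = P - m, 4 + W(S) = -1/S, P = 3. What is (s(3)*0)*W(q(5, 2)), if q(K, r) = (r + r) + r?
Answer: 0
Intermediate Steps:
q(K, r) = 3*r (q(K, r) = 2*r + r = 3*r)
W(S) = -4 - 1/S
s(m) = 3 - m
(s(3)*0)*W(q(5, 2)) = ((3 - 1*3)*0)*(-4 - 1/(3*2)) = ((3 - 3)*0)*(-4 - 1/6) = (0*0)*(-4 - 1*⅙) = 0*(-4 - ⅙) = 0*(-25/6) = 0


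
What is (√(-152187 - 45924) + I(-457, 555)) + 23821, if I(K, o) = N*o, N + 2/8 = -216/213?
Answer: 6565919/284 + I*√198111 ≈ 23119.0 + 445.1*I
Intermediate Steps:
N = -359/284 (N = -¼ - 216/213 = -¼ - 216*1/213 = -¼ - 72/71 = -359/284 ≈ -1.2641)
I(K, o) = -359*o/284
(√(-152187 - 45924) + I(-457, 555)) + 23821 = (√(-152187 - 45924) - 359/284*555) + 23821 = (√(-198111) - 199245/284) + 23821 = (I*√198111 - 199245/284) + 23821 = (-199245/284 + I*√198111) + 23821 = 6565919/284 + I*√198111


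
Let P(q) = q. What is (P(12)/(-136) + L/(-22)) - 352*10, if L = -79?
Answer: -657585/187 ≈ -3516.5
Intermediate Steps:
(P(12)/(-136) + L/(-22)) - 352*10 = (12/(-136) - 79/(-22)) - 352*10 = (12*(-1/136) - 79*(-1/22)) - 3520 = (-3/34 + 79/22) - 3520 = 655/187 - 3520 = -657585/187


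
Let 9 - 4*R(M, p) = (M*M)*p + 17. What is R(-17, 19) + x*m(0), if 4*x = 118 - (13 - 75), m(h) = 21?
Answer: -1719/4 ≈ -429.75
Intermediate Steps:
R(M, p) = -2 - p*M²/4 (R(M, p) = 9/4 - ((M*M)*p + 17)/4 = 9/4 - (M²*p + 17)/4 = 9/4 - (p*M² + 17)/4 = 9/4 - (17 + p*M²)/4 = 9/4 + (-17/4 - p*M²/4) = -2 - p*M²/4)
x = 45 (x = (118 - (13 - 75))/4 = (118 - 1*(-62))/4 = (118 + 62)/4 = (¼)*180 = 45)
R(-17, 19) + x*m(0) = (-2 - ¼*19*(-17)²) + 45*21 = (-2 - ¼*19*289) + 945 = (-2 - 5491/4) + 945 = -5499/4 + 945 = -1719/4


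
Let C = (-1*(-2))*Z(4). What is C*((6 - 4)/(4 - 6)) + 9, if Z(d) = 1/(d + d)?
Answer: 35/4 ≈ 8.7500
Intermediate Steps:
Z(d) = 1/(2*d)
C = ¼ (C = (-1*(-2))*((½)/4) = 2*((½)*(¼)) = 2*(⅛) = ¼ ≈ 0.25000)
C*((6 - 4)/(4 - 6)) + 9 = ((6 - 4)/(4 - 6))/4 + 9 = (2/(-2))/4 + 9 = (2*(-½))/4 + 9 = (¼)*(-1) + 9 = -¼ + 9 = 35/4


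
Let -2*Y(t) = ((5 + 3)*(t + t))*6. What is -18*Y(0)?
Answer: 0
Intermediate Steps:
Y(t) = -48*t (Y(t) = -(5 + 3)*(t + t)*6/2 = -8*(2*t)*6/2 = -16*t*6/2 = -48*t)
-18*Y(0) = -(-864)*0 = -18*0 = 0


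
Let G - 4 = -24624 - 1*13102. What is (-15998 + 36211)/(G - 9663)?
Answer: -20213/47385 ≈ -0.42657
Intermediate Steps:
G = -37722 (G = 4 + (-24624 - 1*13102) = 4 + (-24624 - 13102) = 4 - 37726 = -37722)
(-15998 + 36211)/(G - 9663) = (-15998 + 36211)/(-37722 - 9663) = 20213/(-47385) = 20213*(-1/47385) = -20213/47385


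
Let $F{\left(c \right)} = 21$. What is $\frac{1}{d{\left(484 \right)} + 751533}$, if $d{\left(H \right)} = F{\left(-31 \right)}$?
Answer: $\frac{1}{751554} \approx 1.3306 \cdot 10^{-6}$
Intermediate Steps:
$d{\left(H \right)} = 21$
$\frac{1}{d{\left(484 \right)} + 751533} = \frac{1}{21 + 751533} = \frac{1}{751554}$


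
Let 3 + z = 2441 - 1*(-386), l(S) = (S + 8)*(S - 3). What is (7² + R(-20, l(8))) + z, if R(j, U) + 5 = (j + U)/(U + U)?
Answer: 22947/8 ≈ 2868.4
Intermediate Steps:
l(S) = (-3 + S)*(8 + S) (l(S) = (8 + S)*(-3 + S) = (-3 + S)*(8 + S))
R(j, U) = -5 + (U + j)/(2*U) (R(j, U) = -5 + (j + U)/(U + U) = -5 + (U + j)/((2*U)) = -5 + (U + j)*(1/(2*U)) = -5 + (U + j)/(2*U))
z = 2824 (z = -3 + (2441 - 1*(-386)) = -3 + (2441 + 386) = -3 + 2827 = 2824)
(7² + R(-20, l(8))) + z = (7² + (-20 - 9*(-24 + 8² + 5*8))/(2*(-24 + 8² + 5*8))) + 2824 = (49 + (-20 - 9*(-24 + 64 + 40))/(2*(-24 + 64 + 40))) + 2824 = (49 + (½)*(-20 - 9*80)/80) + 2824 = (49 + (½)*(1/80)*(-20 - 720)) + 2824 = (49 + (½)*(1/80)*(-740)) + 2824 = (49 - 37/8) + 2824 = 355/8 + 2824 = 22947/8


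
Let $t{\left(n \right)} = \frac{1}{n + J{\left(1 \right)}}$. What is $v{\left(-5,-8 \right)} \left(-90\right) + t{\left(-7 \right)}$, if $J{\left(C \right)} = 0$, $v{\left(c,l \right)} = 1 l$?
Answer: $\frac{5039}{7} \approx 719.86$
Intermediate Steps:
$v{\left(c,l \right)} = l$
$t{\left(n \right)} = \frac{1}{n}$ ($t{\left(n \right)} = \frac{1}{n + 0} = \frac{1}{n}$)
$v{\left(-5,-8 \right)} \left(-90\right) + t{\left(-7 \right)} = \left(-8\right) \left(-90\right) + \frac{1}{-7} = 720 - \frac{1}{7} = \frac{5039}{7}$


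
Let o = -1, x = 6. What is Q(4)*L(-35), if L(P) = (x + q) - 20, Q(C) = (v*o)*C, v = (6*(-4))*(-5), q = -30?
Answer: 21120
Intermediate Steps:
v = 120 (v = -24*(-5) = 120)
Q(C) = -120*C (Q(C) = (120*(-1))*C = -120*C)
L(P) = -44 (L(P) = (6 - 30) - 20 = -24 - 20 = -44)
Q(4)*L(-35) = -120*4*(-44) = -480*(-44) = 21120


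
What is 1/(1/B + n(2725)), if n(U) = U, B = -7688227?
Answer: 7688227/20950418574 ≈ 0.00036697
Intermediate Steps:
1/(1/B + n(2725)) = 1/(1/(-7688227) + 2725) = 1/(-1/7688227 + 2725) = 1/(20950418574/7688227) = 7688227/20950418574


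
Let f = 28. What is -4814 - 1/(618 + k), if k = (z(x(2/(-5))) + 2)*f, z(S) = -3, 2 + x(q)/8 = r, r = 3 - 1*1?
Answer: -2840261/590 ≈ -4814.0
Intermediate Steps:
r = 2 (r = 3 - 1 = 2)
x(q) = 0 (x(q) = -16 + 8*2 = -16 + 16 = 0)
k = -28 (k = (-3 + 2)*28 = -1*28 = -28)
-4814 - 1/(618 + k) = -4814 - 1/(618 - 28) = -4814 - 1/590 = -2840261/590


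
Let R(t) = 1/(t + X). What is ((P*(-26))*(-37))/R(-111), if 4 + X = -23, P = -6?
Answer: 796536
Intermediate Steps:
X = -27 (X = -4 - 23 = -27)
R(t) = 1/(-27 + t) (R(t) = 1/(t - 27) = 1/(-27 + t))
((P*(-26))*(-37))/R(-111) = (-6*(-26)*(-37))/(1/(-27 - 111)) = (156*(-37))/(1/(-138)) = -5772/(-1/138) = -5772*(-138) = 796536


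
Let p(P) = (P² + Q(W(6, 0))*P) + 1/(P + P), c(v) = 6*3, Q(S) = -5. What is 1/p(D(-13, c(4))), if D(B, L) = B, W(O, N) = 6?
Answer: 26/6083 ≈ 0.0042742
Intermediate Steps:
c(v) = 18
p(P) = P² + 1/(2*P) - 5*P (p(P) = (P² - 5*P) + 1/(P + P) = (P² - 5*P) + 1/(2*P) = P² + 1/(2*P) - 5*P)
1/p(D(-13, c(4))) = 1/((-13)² + (½)/(-13) - 5*(-13)) = 1/(169 + (½)*(-1/13) + 65) = 1/(169 - 1/26 + 65) = 1/(6083/26) = 26/6083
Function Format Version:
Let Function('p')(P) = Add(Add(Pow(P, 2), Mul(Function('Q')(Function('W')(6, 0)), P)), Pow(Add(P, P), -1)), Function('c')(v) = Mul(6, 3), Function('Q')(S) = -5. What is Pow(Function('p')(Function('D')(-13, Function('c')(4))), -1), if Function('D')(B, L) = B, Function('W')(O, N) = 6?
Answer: Rational(26, 6083) ≈ 0.0042742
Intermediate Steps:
Function('c')(v) = 18
Function('p')(P) = Add(Pow(P, 2), Mul(Rational(1, 2), Pow(P, -1)), Mul(-5, P)) (Function('p')(P) = Add(Add(Pow(P, 2), Mul(-5, P)), Pow(Add(P, P), -1)) = Add(Add(Pow(P, 2), Mul(-5, P)), Pow(Mul(2, P), -1)) = Add(Add(Pow(P, 2), Mul(-5, P)), Mul(Rational(1, 2), Pow(P, -1))) = Add(Pow(P, 2), Mul(Rational(1, 2), Pow(P, -1)), Mul(-5, P)))
Pow(Function('p')(Function('D')(-13, Function('c')(4))), -1) = Pow(Add(Pow(-13, 2), Mul(Rational(1, 2), Pow(-13, -1)), Mul(-5, -13)), -1) = Pow(Add(169, Mul(Rational(1, 2), Rational(-1, 13)), 65), -1) = Pow(Add(169, Rational(-1, 26), 65), -1) = Pow(Rational(6083, 26), -1) = Rational(26, 6083)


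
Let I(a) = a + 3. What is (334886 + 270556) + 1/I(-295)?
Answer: 176789063/292 ≈ 6.0544e+5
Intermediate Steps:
I(a) = 3 + a
(334886 + 270556) + 1/I(-295) = (334886 + 270556) + 1/(3 - 295) = 605442 + 1/(-292) = 605442 - 1/292 = 176789063/292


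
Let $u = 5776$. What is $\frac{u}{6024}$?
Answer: $\frac{722}{753} \approx 0.95883$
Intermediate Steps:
$\frac{u}{6024} = \frac{5776}{6024} = 5776 \cdot \frac{1}{6024} = \frac{722}{753}$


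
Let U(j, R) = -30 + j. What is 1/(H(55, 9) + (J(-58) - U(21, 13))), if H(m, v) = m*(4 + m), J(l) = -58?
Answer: 1/3196 ≈ 0.00031289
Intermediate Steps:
1/(H(55, 9) + (J(-58) - U(21, 13))) = 1/(55*(4 + 55) + (-58 - (-30 + 21))) = 1/(55*59 + (-58 - 1*(-9))) = 1/(3245 + (-58 + 9)) = 1/(3245 - 49) = 1/3196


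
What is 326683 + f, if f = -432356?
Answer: -105673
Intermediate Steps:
326683 + f = 326683 - 432356 = -105673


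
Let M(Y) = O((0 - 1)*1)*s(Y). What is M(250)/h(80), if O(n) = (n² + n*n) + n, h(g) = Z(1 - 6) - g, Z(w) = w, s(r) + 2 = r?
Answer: -248/85 ≈ -2.9176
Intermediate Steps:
s(r) = -2 + r
h(g) = -5 - g (h(g) = (1 - 6) - g = -5 - g)
O(n) = n + 2*n² (O(n) = (n² + n²) + n = 2*n² + n = n + 2*n²)
M(Y) = -2 + Y (M(Y) = (((0 - 1)*1)*(1 + 2*((0 - 1)*1)))*(-2 + Y) = ((-1*1)*(1 + 2*(-1*1)))*(-2 + Y) = (-(1 + 2*(-1)))*(-2 + Y) = (-(1 - 2))*(-2 + Y) = (-1*(-1))*(-2 + Y) = 1*(-2 + Y) = -2 + Y)
M(250)/h(80) = (-2 + 250)/(-5 - 1*80) = 248/(-5 - 80) = 248/(-85) = 248*(-1/85) = -248/85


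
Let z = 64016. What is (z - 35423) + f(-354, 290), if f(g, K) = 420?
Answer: 29013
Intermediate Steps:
(z - 35423) + f(-354, 290) = (64016 - 35423) + 420 = 28593 + 420 = 29013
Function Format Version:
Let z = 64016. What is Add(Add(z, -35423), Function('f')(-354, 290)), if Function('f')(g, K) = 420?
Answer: 29013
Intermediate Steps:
Add(Add(z, -35423), Function('f')(-354, 290)) = Add(Add(64016, -35423), 420) = Add(28593, 420) = 29013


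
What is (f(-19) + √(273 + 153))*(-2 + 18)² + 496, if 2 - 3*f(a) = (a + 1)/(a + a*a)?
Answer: 12752/19 + 256*√426 ≈ 5954.9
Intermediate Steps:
f(a) = ⅔ - (1 + a)/(3*(a + a²)) (f(a) = ⅔ - (a + 1)/(3*(a + a*a)) = ⅔ - (1 + a)/(3*(a + a²)))
(f(-19) + √(273 + 153))*(-2 + 18)² + 496 = ((⅓)*(-1 + 2*(-19))/(-19) + √(273 + 153))*(-2 + 18)² + 496 = ((⅓)*(-1/19)*(-1 - 38) + √426)*16² + 496 = ((⅓)*(-1/19)*(-39) + √426)*256 + 496 = (13/19 + √426)*256 + 496 = (3328/19 + 256*√426) + 496 = 12752/19 + 256*√426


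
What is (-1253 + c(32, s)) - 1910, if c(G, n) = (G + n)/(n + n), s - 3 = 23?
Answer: -82209/26 ≈ -3161.9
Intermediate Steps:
s = 26 (s = 3 + 23 = 26)
c(G, n) = (G + n)/(2*n) (c(G, n) = (G + n)/((2*n)) = (G + n)*(1/(2*n)) = (G + n)/(2*n))
(-1253 + c(32, s)) - 1910 = (-1253 + (1/2)*(32 + 26)/26) - 1910 = (-1253 + (1/2)*(1/26)*58) - 1910 = (-1253 + 29/26) - 1910 = -32549/26 - 1910 = -82209/26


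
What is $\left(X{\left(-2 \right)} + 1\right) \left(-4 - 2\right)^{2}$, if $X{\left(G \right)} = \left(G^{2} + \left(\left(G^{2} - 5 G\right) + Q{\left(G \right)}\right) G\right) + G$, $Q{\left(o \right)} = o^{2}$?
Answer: $-1188$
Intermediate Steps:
$X{\left(G \right)} = G + G^{2} + G \left(- 5 G + 2 G^{2}\right)$ ($X{\left(G \right)} = \left(G^{2} + \left(\left(G^{2} - 5 G\right) + G^{2}\right) G\right) + G = \left(G^{2} + \left(- 5 G + 2 G^{2}\right) G\right) + G = \left(G^{2} + G \left(- 5 G + 2 G^{2}\right)\right) + G = G + G^{2} + G \left(- 5 G + 2 G^{2}\right)$)
$\left(X{\left(-2 \right)} + 1\right) \left(-4 - 2\right)^{2} = \left(- 2 \left(1 - -8 + 2 \left(-2\right)^{2}\right) + 1\right) \left(-4 - 2\right)^{2} = \left(- 2 \left(1 + 8 + 2 \cdot 4\right) + 1\right) \left(-6\right)^{2} = \left(- 2 \left(1 + 8 + 8\right) + 1\right) 36 = \left(\left(-2\right) 17 + 1\right) 36 = \left(-34 + 1\right) 36 = \left(-33\right) 36 = -1188$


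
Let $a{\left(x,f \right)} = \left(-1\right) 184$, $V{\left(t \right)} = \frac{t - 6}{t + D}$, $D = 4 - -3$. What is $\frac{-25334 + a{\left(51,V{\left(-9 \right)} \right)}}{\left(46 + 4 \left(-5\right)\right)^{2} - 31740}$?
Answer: $\frac{12759}{15532} \approx 0.82147$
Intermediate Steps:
$D = 7$ ($D = 4 + 3 = 7$)
$V{\left(t \right)} = \frac{-6 + t}{7 + t}$ ($V{\left(t \right)} = \frac{t - 6}{t + 7} = \frac{-6 + t}{7 + t}$)
$a{\left(x,f \right)} = -184$
$\frac{-25334 + a{\left(51,V{\left(-9 \right)} \right)}}{\left(46 + 4 \left(-5\right)\right)^{2} - 31740} = \frac{-25334 - 184}{\left(46 + 4 \left(-5\right)\right)^{2} - 31740} = - \frac{25518}{\left(46 - 20\right)^{2} - 31740} = - \frac{25518}{26^{2} - 31740} = - \frac{25518}{676 - 31740} = - \frac{25518}{-31064} = \left(-25518\right) \left(- \frac{1}{31064}\right) = \frac{12759}{15532}$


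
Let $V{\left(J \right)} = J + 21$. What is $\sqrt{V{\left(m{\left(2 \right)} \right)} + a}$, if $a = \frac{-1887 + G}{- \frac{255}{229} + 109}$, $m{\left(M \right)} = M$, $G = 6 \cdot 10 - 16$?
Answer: $\frac{\sqrt{3611794846}}{24706} \approx 2.4325$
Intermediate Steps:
$G = 44$ ($G = 60 - 16 = 44$)
$a = - \frac{422047}{24706}$ ($a = \frac{-1887 + 44}{- \frac{255}{229} + 109} = - \frac{1843}{\left(-255\right) \frac{1}{229} + 109} = - \frac{1843}{- \frac{255}{229} + 109} = - \frac{1843}{\frac{24706}{229}} = \left(-1843\right) \frac{229}{24706} = - \frac{422047}{24706} \approx -17.083$)
$V{\left(J \right)} = 21 + J$
$\sqrt{V{\left(m{\left(2 \right)} \right)} + a} = \sqrt{\left(21 + 2\right) - \frac{422047}{24706}} = \sqrt{23 - \frac{422047}{24706}} = \sqrt{\frac{146191}{24706}} = \frac{\sqrt{3611794846}}{24706}$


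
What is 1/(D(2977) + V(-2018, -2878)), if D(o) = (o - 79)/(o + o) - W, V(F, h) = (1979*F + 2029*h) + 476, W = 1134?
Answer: -2977/29275048485 ≈ -1.0169e-7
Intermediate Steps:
V(F, h) = 476 + 1979*F + 2029*h
D(o) = -1134 + (-79 + o)/(2*o) (D(o) = (o - 79)/(o + o) - 1*1134 = (-79 + o)/((2*o)) - 1134 = (-79 + o)*(1/(2*o)) - 1134 = (-79 + o)/(2*o) - 1134 = -1134 + (-79 + o)/(2*o))
1/(D(2977) + V(-2018, -2878)) = 1/((1/2)*(-79 - 2267*2977)/2977 + (476 + 1979*(-2018) + 2029*(-2878))) = 1/((1/2)*(1/2977)*(-79 - 6748859) + (476 - 3993622 - 5839462)) = 1/((1/2)*(1/2977)*(-6748938) - 9832608) = 1/(-3374469/2977 - 9832608) = 1/(-29275048485/2977) = -2977/29275048485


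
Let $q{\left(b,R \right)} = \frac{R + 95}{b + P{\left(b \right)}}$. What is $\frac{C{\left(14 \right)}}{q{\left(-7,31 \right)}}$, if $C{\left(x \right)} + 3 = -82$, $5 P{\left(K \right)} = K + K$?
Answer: $\frac{119}{18} \approx 6.6111$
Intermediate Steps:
$P{\left(K \right)} = \frac{2 K}{5}$ ($P{\left(K \right)} = \frac{K + K}{5} = \frac{2 K}{5}$)
$q{\left(b,R \right)} = \frac{5 \left(95 + R\right)}{7 b}$ ($q{\left(b,R \right)} = \frac{R + 95}{b + \frac{2 b}{5}} = \frac{95 + R}{\frac{7}{5} b} = \left(95 + R\right) \frac{5}{7 b} = \frac{5 \left(95 + R\right)}{7 b}$)
$C{\left(x \right)} = -85$ ($C{\left(x \right)} = -3 - 82 = -85$)
$\frac{C{\left(14 \right)}}{q{\left(-7,31 \right)}} = - \frac{85}{\frac{5}{7} \frac{1}{-7} \left(95 + 31\right)} = - \frac{85}{\frac{5}{7} \left(- \frac{1}{7}\right) 126} = - \frac{85}{- \frac{90}{7}} = \left(-85\right) \left(- \frac{7}{90}\right) = \frac{119}{18}$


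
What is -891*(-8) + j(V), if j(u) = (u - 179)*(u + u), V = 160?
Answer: 1048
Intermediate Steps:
j(u) = 2*u*(-179 + u) (j(u) = (-179 + u)*(2*u) = 2*u*(-179 + u))
-891*(-8) + j(V) = -891*(-8) + 2*160*(-179 + 160) = 7128 + 2*160*(-19) = 7128 - 6080 = 1048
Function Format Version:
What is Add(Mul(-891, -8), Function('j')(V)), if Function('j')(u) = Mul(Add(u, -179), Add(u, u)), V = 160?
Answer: 1048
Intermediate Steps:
Function('j')(u) = Mul(2, u, Add(-179, u)) (Function('j')(u) = Mul(Add(-179, u), Mul(2, u)) = Mul(2, u, Add(-179, u)))
Add(Mul(-891, -8), Function('j')(V)) = Add(Mul(-891, -8), Mul(2, 160, Add(-179, 160))) = Add(7128, Mul(2, 160, -19)) = Add(7128, -6080) = 1048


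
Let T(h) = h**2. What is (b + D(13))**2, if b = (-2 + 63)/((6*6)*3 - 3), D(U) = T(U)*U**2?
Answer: 8993797069156/11025 ≈ 8.1576e+8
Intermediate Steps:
D(U) = U**4 (D(U) = U**2*U**2 = U**4)
b = 61/105 (b = 61/(36*3 - 3) = 61/(108 - 3) = 61/105 ≈ 0.58095)
(b + D(13))**2 = (61/105 + 13**4)**2 = (61/105 + 28561)**2 = (2998966/105)**2 = 8993797069156/11025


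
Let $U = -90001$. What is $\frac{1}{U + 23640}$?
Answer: $- \frac{1}{66361} \approx -1.5069 \cdot 10^{-5}$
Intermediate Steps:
$\frac{1}{U + 23640} = \frac{1}{-90001 + 23640} = \frac{1}{-66361} = - \frac{1}{66361}$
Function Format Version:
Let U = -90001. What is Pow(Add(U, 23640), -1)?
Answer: Rational(-1, 66361) ≈ -1.5069e-5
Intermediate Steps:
Pow(Add(U, 23640), -1) = Pow(Add(-90001, 23640), -1) = Pow(-66361, -1) = Rational(-1, 66361)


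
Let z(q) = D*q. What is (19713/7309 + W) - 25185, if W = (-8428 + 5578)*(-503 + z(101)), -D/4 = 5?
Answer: 52371672498/7309 ≈ 7.1654e+6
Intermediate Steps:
D = -20 (D = -4*5 = -20)
z(q) = -20*q
W = 7190550 (W = (-8428 + 5578)*(-503 - 20*101) = -2850*(-503 - 2020) = -2850*(-2523) = 7190550)
(19713/7309 + W) - 25185 = (19713/7309 + 7190550) - 25185 = 52555749663/7309 - 25185 = 52371672498/7309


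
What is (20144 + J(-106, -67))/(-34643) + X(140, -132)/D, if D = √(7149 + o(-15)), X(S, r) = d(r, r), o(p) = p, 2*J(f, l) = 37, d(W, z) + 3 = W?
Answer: -40325/69286 - 45*√7134/2378 ≈ -2.1803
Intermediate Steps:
d(W, z) = -3 + W
J(f, l) = 37/2 (J(f, l) = (½)*37 = 37/2)
X(S, r) = -3 + r
D = √7134 (D = √(7149 - 15) = √7134 ≈ 84.463)
(20144 + J(-106, -67))/(-34643) + X(140, -132)/D = (20144 + 37/2)/(-34643) + (-3 - 132)/(√7134) = (40325/2)*(-1/34643) - 45*√7134/2378 = -40325/69286 - 45*√7134/2378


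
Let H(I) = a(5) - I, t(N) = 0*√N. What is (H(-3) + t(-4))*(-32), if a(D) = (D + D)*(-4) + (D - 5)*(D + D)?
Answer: 1184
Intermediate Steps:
a(D) = -8*D + 2*D*(-5 + D) (a(D) = (2*D)*(-4) + (-5 + D)*(2*D) = -8*D + 2*D*(-5 + D))
t(N) = 0
H(I) = -40 - I (H(I) = 2*5*(-9 + 5) - I = 2*5*(-4) - I = -40 - I)
(H(-3) + t(-4))*(-32) = ((-40 - 1*(-3)) + 0)*(-32) = ((-40 + 3) + 0)*(-32) = (-37 + 0)*(-32) = -37*(-32) = 1184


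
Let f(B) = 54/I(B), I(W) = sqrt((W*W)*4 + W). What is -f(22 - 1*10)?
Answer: -9*sqrt(3)/7 ≈ -2.2269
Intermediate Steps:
I(W) = sqrt(W + 4*W**2) (I(W) = sqrt(W**2*4 + W) = sqrt(4*W**2 + W) = sqrt(W + 4*W**2))
f(B) = 54/sqrt(B*(1 + 4*B)) (f(B) = 54/(sqrt(B*(1 + 4*B))) = 54/sqrt(B*(1 + 4*B)))
-f(22 - 1*10) = -54/sqrt((22 - 1*10)*(1 + 4*(22 - 1*10))) = -54/sqrt((22 - 10)*(1 + 4*(22 - 10))) = -54/sqrt(12*(1 + 4*12)) = -54/sqrt(12*(1 + 48)) = -54/sqrt(12*49) = -54/sqrt(588) = -54*sqrt(3)/42 = -9*sqrt(3)/7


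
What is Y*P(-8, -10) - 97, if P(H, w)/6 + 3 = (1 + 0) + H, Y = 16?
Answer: -1057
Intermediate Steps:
P(H, w) = -12 + 6*H (P(H, w) = -18 + 6*((1 + 0) + H) = -18 + 6*(1 + H) = -18 + (6 + 6*H) = -12 + 6*H)
Y*P(-8, -10) - 97 = 16*(-12 + 6*(-8)) - 97 = 16*(-12 - 48) - 97 = 16*(-60) - 97 = -960 - 97 = -1057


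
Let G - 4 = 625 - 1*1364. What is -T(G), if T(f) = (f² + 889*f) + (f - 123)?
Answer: 114048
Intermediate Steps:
G = -735 (G = 4 + (625 - 1*1364) = 4 + (625 - 1364) = 4 - 739 = -735)
T(f) = -123 + f² + 890*f (T(f) = (f² + 889*f) + (-123 + f) = -123 + f² + 890*f)
-T(G) = -(-123 + (-735)² + 890*(-735)) = -(-123 + 540225 - 654150) = -1*(-114048) = 114048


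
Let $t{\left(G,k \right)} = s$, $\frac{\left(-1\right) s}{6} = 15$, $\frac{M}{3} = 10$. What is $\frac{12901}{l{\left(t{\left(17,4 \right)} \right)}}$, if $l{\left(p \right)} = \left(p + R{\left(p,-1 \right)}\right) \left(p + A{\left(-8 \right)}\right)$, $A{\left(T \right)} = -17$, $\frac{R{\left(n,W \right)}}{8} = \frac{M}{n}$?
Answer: $\frac{38703}{29746} \approx 1.3011$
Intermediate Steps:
$M = 30$ ($M = 3 \cdot 10 = 30$)
$s = -90$ ($s = \left(-6\right) 15 = -90$)
$t{\left(G,k \right)} = -90$
$R{\left(n,W \right)} = \frac{240}{n}$ ($R{\left(n,W \right)} = 8 \frac{30}{n} = \frac{240}{n}$)
$l{\left(p \right)} = \left(-17 + p\right) \left(p + \frac{240}{p}\right)$ ($l{\left(p \right)} = \left(p + \frac{240}{p}\right) \left(p - 17\right) = \left(p + \frac{240}{p}\right) \left(-17 + p\right) = \left(-17 + p\right) \left(p + \frac{240}{p}\right)$)
$\frac{12901}{l{\left(t{\left(17,4 \right)} \right)}} = \frac{12901}{240 + \left(-90\right)^{2} - \frac{4080}{-90} - -1530} = \frac{12901}{240 + 8100 - - \frac{136}{3} + 1530} = \frac{12901}{240 + 8100 + \frac{136}{3} + 1530} = \frac{12901}{\frac{29746}{3}} = 12901 \cdot \frac{3}{29746} = \frac{38703}{29746}$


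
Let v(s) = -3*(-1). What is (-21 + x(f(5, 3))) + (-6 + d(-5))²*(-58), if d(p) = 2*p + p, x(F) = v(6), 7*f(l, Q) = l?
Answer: -25596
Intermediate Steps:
v(s) = 3
f(l, Q) = l/7
x(F) = 3
d(p) = 3*p
(-21 + x(f(5, 3))) + (-6 + d(-5))²*(-58) = (-21 + 3) + (-6 + 3*(-5))²*(-58) = -18 + (-6 - 15)²*(-58) = -18 + (-21)²*(-58) = -18 + 441*(-58) = -18 - 25578 = -25596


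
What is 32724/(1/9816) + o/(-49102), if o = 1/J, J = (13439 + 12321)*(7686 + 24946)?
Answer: 13258355712887415029759/41275156912640 ≈ 3.2122e+8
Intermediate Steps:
J = 840600320 (J = 25760*32632 = 840600320)
o = 1/840600320 ≈ 1.1896e-9
32724/(1/9816) + o/(-49102) = 32724/(1/9816) + (1/840600320)/(-49102) = 32724/(1/9816) + (1/840600320)*(-1/49102) = 32724*9816 - 1/41275156912640 = 321218784 - 1/41275156912640 = 13258355712887415029759/41275156912640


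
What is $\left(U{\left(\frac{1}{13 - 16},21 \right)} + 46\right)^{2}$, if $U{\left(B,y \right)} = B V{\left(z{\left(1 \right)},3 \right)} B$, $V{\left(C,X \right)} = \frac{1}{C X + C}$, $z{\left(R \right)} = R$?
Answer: $\frac{2745649}{1296} \approx 2118.6$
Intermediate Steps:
$V{\left(C,X \right)} = \frac{1}{C + C X}$
$U{\left(B,y \right)} = \frac{B^{2}}{4}$ ($U{\left(B,y \right)} = B \frac{1}{1 \left(1 + 3\right)} B = B 1 \cdot \frac{1}{4} B = B \frac{1}{4} B = \frac{B}{4} B = \frac{B^{2}}{4}$)
$\left(U{\left(\frac{1}{13 - 16},21 \right)} + 46\right)^{2} = \left(\frac{\left(\frac{1}{13 - 16}\right)^{2}}{4} + 46\right)^{2} = \left(\frac{\left(\frac{1}{-3}\right)^{2}}{4} + 46\right)^{2} = \left(\frac{\left(- \frac{1}{3}\right)^{2}}{4} + 46\right)^{2} = \left(\frac{1}{4} \cdot \frac{1}{9} + 46\right)^{2} = \left(\frac{1}{36} + 46\right)^{2} = \left(\frac{1657}{36}\right)^{2} = \frac{2745649}{1296}$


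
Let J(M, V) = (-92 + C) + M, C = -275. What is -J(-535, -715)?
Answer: 902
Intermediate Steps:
J(M, V) = -367 + M (J(M, V) = (-92 - 275) + M = -367 + M)
-J(-535, -715) = -(-367 - 535) = -1*(-902) = 902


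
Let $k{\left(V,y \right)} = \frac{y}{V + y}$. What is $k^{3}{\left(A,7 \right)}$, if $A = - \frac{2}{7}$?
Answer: $\frac{117649}{103823} \approx 1.1332$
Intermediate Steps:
$A = - \frac{2}{7}$ ($A = \left(-2\right) \frac{1}{7} = - \frac{2}{7} \approx -0.28571$)
$k{\left(V,y \right)} = \frac{y}{V + y}$
$k^{3}{\left(A,7 \right)} = \left(\frac{7}{- \frac{2}{7} + 7}\right)^{3} = \left(\frac{7}{\frac{47}{7}}\right)^{3} = \left(7 \cdot \frac{7}{47}\right)^{3} = \left(\frac{49}{47}\right)^{3} = \frac{117649}{103823}$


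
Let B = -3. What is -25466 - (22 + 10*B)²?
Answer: -25530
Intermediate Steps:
-25466 - (22 + 10*B)² = -25466 - (22 + 10*(-3))² = -25466 - (22 - 30)² = -25466 - 1*(-8)² = -25466 - 1*64 = -25466 - 64 = -25530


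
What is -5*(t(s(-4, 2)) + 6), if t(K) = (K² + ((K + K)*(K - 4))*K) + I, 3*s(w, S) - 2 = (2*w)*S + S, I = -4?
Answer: 1190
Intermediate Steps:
s(w, S) = ⅔ + S/3 + 2*S*w/3 (s(w, S) = ⅔ + ((2*w)*S + S)/3 = ⅔ + (2*S*w + S)/3 = ⅔ + (S + 2*S*w)/3 = ⅔ + (S/3 + 2*S*w/3) = ⅔ + S/3 + 2*S*w/3)
t(K) = -4 + K² + 2*K²*(-4 + K) (t(K) = (K² + ((K + K)*(K - 4))*K) - 4 = (K² + ((2*K)*(-4 + K))*K) - 4 = (K² + (2*K*(-4 + K))*K) - 4 = (K² + 2*K²*(-4 + K)) - 4 = -4 + K² + 2*K²*(-4 + K))
-5*(t(s(-4, 2)) + 6) = -5*((-4 - 7*(⅔ + (⅓)*2 + (⅔)*2*(-4))² + 2*(⅔ + (⅓)*2 + (⅔)*2*(-4))³) + 6) = -5*((-4 - 7*(⅔ + ⅔ - 16/3)² + 2*(⅔ + ⅔ - 16/3)³) + 6) = -5*((-4 - 7*(-4)² + 2*(-4)³) + 6) = -5*((-4 - 7*16 + 2*(-64)) + 6) = -5*((-4 - 112 - 128) + 6) = -5*(-244 + 6) = -5*(-238) = 1190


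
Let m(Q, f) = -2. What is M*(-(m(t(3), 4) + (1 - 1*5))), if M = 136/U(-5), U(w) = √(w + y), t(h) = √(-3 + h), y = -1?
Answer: -136*I*√6 ≈ -333.13*I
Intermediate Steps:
U(w) = √(-1 + w) (U(w) = √(w - 1) = √(-1 + w))
M = -68*I*√6/3 (M = 136/(√(-1 - 5)) = 136/(√(-6)) = 136/((I*√6)) = 136*(-I*√6/6) = -68*I*√6/3 ≈ -55.522*I)
M*(-(m(t(3), 4) + (1 - 1*5))) = (-68*I*√6/3)*(-(-2 + (1 - 1*5))) = (-68*I*√6/3)*(-(-2 + (1 - 5))) = (-68*I*√6/3)*(-(-2 - 4)) = (-68*I*√6/3)*(-1*(-6)) = -68*I*√6/3*6 = -136*I*√6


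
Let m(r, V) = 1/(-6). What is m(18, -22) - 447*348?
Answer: -933337/6 ≈ -1.5556e+5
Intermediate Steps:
m(r, V) = -⅙
m(18, -22) - 447*348 = -⅙ - 447*348 = -⅙ - 155556 = -933337/6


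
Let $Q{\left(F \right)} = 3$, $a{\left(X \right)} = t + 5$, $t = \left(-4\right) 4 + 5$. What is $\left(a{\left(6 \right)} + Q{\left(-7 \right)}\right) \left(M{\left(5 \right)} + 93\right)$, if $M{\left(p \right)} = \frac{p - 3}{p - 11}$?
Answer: $-278$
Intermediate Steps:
$t = -11$ ($t = -16 + 5 = -11$)
$a{\left(X \right)} = -6$ ($a{\left(X \right)} = -11 + 5 = -6$)
$M{\left(p \right)} = \frac{-3 + p}{-11 + p}$
$\left(a{\left(6 \right)} + Q{\left(-7 \right)}\right) \left(M{\left(5 \right)} + 93\right) = \left(-6 + 3\right) \left(\frac{-3 + 5}{-11 + 5} + 93\right) = - 3 \left(\frac{1}{-6} \cdot 2 + 93\right) = - 3 \left(\left(- \frac{1}{6}\right) 2 + 93\right) = - 3 \left(- \frac{1}{3} + 93\right) = \left(-3\right) \frac{278}{3} = -278$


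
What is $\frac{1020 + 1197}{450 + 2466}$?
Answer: $\frac{739}{972} \approx 0.76029$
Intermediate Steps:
$\frac{1020 + 1197}{450 + 2466} = \frac{2217}{2916} = 2217 \cdot \frac{1}{2916} = \frac{739}{972}$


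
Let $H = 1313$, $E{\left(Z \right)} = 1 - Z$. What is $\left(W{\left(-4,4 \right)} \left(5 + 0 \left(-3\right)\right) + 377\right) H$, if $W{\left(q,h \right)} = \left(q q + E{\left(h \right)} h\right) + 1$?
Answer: $527826$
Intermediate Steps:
$W{\left(q,h \right)} = 1 + q^{2} + h \left(1 - h\right)$ ($W{\left(q,h \right)} = \left(q q + \left(1 - h\right) h\right) + 1 = \left(q^{2} + h \left(1 - h\right)\right) + 1 = 1 + q^{2} + h \left(1 - h\right)$)
$\left(W{\left(-4,4 \right)} \left(5 + 0 \left(-3\right)\right) + 377\right) H = \left(\left(1 + \left(-4\right)^{2} - 4 \left(-1 + 4\right)\right) \left(5 + 0 \left(-3\right)\right) + 377\right) 1313 = \left(\left(1 + 16 - 4 \cdot 3\right) \left(5 + 0\right) + 377\right) 1313 = \left(\left(1 + 16 - 12\right) 5 + 377\right) 1313 = \left(5 \cdot 5 + 377\right) 1313 = \left(25 + 377\right) 1313 = 402 \cdot 1313 = 527826$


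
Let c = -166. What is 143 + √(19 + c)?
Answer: 143 + 7*I*√3 ≈ 143.0 + 12.124*I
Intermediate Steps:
143 + √(19 + c) = 143 + √(19 - 166) = 143 + √(-147) = 143 + 7*I*√3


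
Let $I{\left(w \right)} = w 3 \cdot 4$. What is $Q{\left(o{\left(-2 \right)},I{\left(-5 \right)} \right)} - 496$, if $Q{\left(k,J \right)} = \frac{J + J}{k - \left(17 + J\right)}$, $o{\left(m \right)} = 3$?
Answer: $- \frac{11468}{23} \approx -498.61$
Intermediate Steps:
$I{\left(w \right)} = 12 w$ ($I{\left(w \right)} = 3 w 4 = 12 w$)
$Q{\left(k,J \right)} = \frac{2 J}{-17 + k - J}$
$Q{\left(o{\left(-2 \right)},I{\left(-5 \right)} \right)} - 496 = \frac{2 \cdot 12 \left(-5\right)}{-17 + 3 - 12 \left(-5\right)} - 496 = 2 \left(-60\right) \frac{1}{-17 + 3 - -60} - 496 = 2 \left(-60\right) \frac{1}{-17 + 3 + 60} - 496 = 2 \left(-60\right) \frac{1}{46} - 496 = - \frac{60}{23} - 496 = - \frac{11468}{23}$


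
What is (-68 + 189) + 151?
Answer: 272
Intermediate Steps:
(-68 + 189) + 151 = 121 + 151 = 272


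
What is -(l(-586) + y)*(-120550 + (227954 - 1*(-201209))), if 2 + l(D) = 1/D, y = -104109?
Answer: 18828185021811/586 ≈ 3.2130e+10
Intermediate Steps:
l(D) = -2 + 1/D
-(l(-586) + y)*(-120550 + (227954 - 1*(-201209))) = -((-2 + 1/(-586)) - 104109)*(-120550 + (227954 - 1*(-201209))) = -((-2 - 1/586) - 104109)*(-120550 + (227954 + 201209)) = -(-1173/586 - 104109)*(-120550 + 429163) = -(-61009047)*308613/586 = -1*(-18828185021811/586) = 18828185021811/586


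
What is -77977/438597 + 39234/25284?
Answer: 2539390705/1848247758 ≈ 1.3739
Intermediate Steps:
-77977/438597 + 39234/25284 = -77977*1/438597 + 39234*(1/25284) = -77977/438597 + 6539/4214 = 2539390705/1848247758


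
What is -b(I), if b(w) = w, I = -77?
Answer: 77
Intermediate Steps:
-b(I) = -1*(-77) = 77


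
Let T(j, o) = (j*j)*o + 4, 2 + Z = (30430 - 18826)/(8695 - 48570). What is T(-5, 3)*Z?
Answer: -7216966/39875 ≈ -180.99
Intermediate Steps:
Z = -91354/39875 (Z = -2 + (30430 - 18826)/(8695 - 48570) = -2 + 11604/(-39875) = -2 + 11604*(-1/39875) = -2 - 11604/39875 = -91354/39875 ≈ -2.2910)
T(j, o) = 4 + o*j**2 (T(j, o) = j**2*o + 4 = o*j**2 + 4 = 4 + o*j**2)
T(-5, 3)*Z = (4 + 3*(-5)**2)*(-91354/39875) = (4 + 3*25)*(-91354/39875) = (4 + 75)*(-91354/39875) = 79*(-91354/39875) = -7216966/39875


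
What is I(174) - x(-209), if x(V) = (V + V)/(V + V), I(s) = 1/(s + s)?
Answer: -347/348 ≈ -0.99713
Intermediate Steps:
I(s) = 1/(2*s)
x(V) = 1 (x(V) = (2*V)/((2*V)) = (2*V)*(1/(2*V)) = 1)
I(174) - x(-209) = (½)/174 - 1*1 = (½)*(1/174) - 1 = 1/348 - 1 = -347/348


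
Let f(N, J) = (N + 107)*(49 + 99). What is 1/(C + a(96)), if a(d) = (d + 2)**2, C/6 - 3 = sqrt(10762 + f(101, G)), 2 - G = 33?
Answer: 4811/45543614 - 3*sqrt(41546)/45543614 ≈ 9.2209e-5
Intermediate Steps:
G = -31 (G = 2 - 1*33 = 2 - 33 = -31)
f(N, J) = 15836 + 148*N (f(N, J) = (107 + N)*148 = 15836 + 148*N)
C = 18 + 6*sqrt(41546) (C = 18 + 6*sqrt(10762 + (15836 + 148*101)) = 18 + 6*sqrt(10762 + (15836 + 14948)) = 18 + 6*sqrt(10762 + 30784) = 18 + 6*sqrt(41546) ≈ 1241.0)
a(d) = (2 + d)**2
1/(C + a(96)) = 1/((18 + 6*sqrt(41546)) + (2 + 96)**2) = 1/((18 + 6*sqrt(41546)) + 98**2) = 1/((18 + 6*sqrt(41546)) + 9604) = 1/(9622 + 6*sqrt(41546))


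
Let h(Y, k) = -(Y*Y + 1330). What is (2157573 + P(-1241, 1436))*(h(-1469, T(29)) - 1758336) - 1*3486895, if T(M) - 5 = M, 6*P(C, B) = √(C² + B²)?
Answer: -8452569726166 - 3917627*√3602177/6 ≈ -8.4538e+12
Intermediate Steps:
P(C, B) = √(B² + C²)/6 (P(C, B) = √(C² + B²)/6 = √(B² + C²)/6)
T(M) = 5 + M
h(Y, k) = -1330 - Y² (h(Y, k) = -(Y² + 1330) = -(1330 + Y²) = -1330 - Y²)
(2157573 + P(-1241, 1436))*(h(-1469, T(29)) - 1758336) - 1*3486895 = (2157573 + √(1436² + (-1241)²)/6)*((-1330 - 1*(-1469)²) - 1758336) - 1*3486895 = (2157573 + √(2062096 + 1540081)/6)*((-1330 - 1*2157961) - 1758336) - 3486895 = (2157573 + √3602177/6)*((-1330 - 2157961) - 1758336) - 3486895 = (2157573 + √3602177/6)*(-2159291 - 1758336) - 3486895 = (2157573 + √3602177/6)*(-3917627) - 3486895 = (-8452566239271 - 3917627*√3602177/6) - 3486895 = -8452569726166 - 3917627*√3602177/6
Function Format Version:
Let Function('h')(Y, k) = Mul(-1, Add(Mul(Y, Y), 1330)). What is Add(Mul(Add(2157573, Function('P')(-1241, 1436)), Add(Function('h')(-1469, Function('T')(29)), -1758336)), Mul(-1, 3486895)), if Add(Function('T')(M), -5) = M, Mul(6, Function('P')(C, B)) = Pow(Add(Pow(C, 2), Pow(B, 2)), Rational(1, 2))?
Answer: Add(-8452569726166, Mul(Rational(-3917627, 6), Pow(3602177, Rational(1, 2)))) ≈ -8.4538e+12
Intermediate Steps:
Function('P')(C, B) = Mul(Rational(1, 6), Pow(Add(Pow(B, 2), Pow(C, 2)), Rational(1, 2))) (Function('P')(C, B) = Mul(Rational(1, 6), Pow(Add(Pow(C, 2), Pow(B, 2)), Rational(1, 2))) = Mul(Rational(1, 6), Pow(Add(Pow(B, 2), Pow(C, 2)), Rational(1, 2))))
Function('T')(M) = Add(5, M)
Function('h')(Y, k) = Add(-1330, Mul(-1, Pow(Y, 2))) (Function('h')(Y, k) = Mul(-1, Add(Pow(Y, 2), 1330)) = Mul(-1, Add(1330, Pow(Y, 2))) = Add(-1330, Mul(-1, Pow(Y, 2))))
Add(Mul(Add(2157573, Function('P')(-1241, 1436)), Add(Function('h')(-1469, Function('T')(29)), -1758336)), Mul(-1, 3486895)) = Add(Mul(Add(2157573, Mul(Rational(1, 6), Pow(Add(Pow(1436, 2), Pow(-1241, 2)), Rational(1, 2)))), Add(Add(-1330, Mul(-1, Pow(-1469, 2))), -1758336)), Mul(-1, 3486895)) = Add(Mul(Add(2157573, Mul(Rational(1, 6), Pow(Add(2062096, 1540081), Rational(1, 2)))), Add(Add(-1330, Mul(-1, 2157961)), -1758336)), -3486895) = Add(Mul(Add(2157573, Mul(Rational(1, 6), Pow(3602177, Rational(1, 2)))), Add(Add(-1330, -2157961), -1758336)), -3486895) = Add(Mul(Add(2157573, Mul(Rational(1, 6), Pow(3602177, Rational(1, 2)))), Add(-2159291, -1758336)), -3486895) = Add(Mul(Add(2157573, Mul(Rational(1, 6), Pow(3602177, Rational(1, 2)))), -3917627), -3486895) = Add(Add(-8452566239271, Mul(Rational(-3917627, 6), Pow(3602177, Rational(1, 2)))), -3486895) = Add(-8452569726166, Mul(Rational(-3917627, 6), Pow(3602177, Rational(1, 2))))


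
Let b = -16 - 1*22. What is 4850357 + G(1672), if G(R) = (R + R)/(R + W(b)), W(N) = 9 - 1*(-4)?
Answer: 8172854889/1685 ≈ 4.8504e+6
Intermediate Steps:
b = -38 (b = -16 - 22 = -38)
W(N) = 13 (W(N) = 9 + 4 = 13)
G(R) = 2*R/(13 + R) (G(R) = (R + R)/(R + 13) = (2*R)/(13 + R) = 2*R/(13 + R))
4850357 + G(1672) = 4850357 + 2*1672/(13 + 1672) = 4850357 + 2*1672/1685 = 4850357 + 2*1672*(1/1685) = 4850357 + 3344/1685 = 8172854889/1685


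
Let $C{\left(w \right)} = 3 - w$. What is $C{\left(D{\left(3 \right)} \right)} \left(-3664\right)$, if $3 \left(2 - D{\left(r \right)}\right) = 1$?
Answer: $- \frac{14656}{3} \approx -4885.3$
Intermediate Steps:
$D{\left(r \right)} = \frac{5}{3}$ ($D{\left(r \right)} = 2 - \frac{1}{3} = \frac{5}{3}$)
$C{\left(D{\left(3 \right)} \right)} \left(-3664\right) = \left(3 - \frac{5}{3}\right) \left(-3664\right) = \frac{4}{3} \left(-3664\right) = - \frac{14656}{3}$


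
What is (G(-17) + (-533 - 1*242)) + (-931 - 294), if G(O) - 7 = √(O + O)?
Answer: -1993 + I*√34 ≈ -1993.0 + 5.831*I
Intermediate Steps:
G(O) = 7 + √2*√O (G(O) = 7 + √(O + O) = 7 + √(2*O) = 7 + √2*√O)
(G(-17) + (-533 - 1*242)) + (-931 - 294) = ((7 + √2*√(-17)) + (-533 - 1*242)) + (-931 - 294) = ((7 + √2*(I*√17)) + (-533 - 242)) - 1225 = ((7 + I*√34) - 775) - 1225 = (-768 + I*√34) - 1225 = -1993 + I*√34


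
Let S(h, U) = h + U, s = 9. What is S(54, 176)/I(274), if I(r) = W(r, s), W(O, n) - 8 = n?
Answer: 230/17 ≈ 13.529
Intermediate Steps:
W(O, n) = 8 + n
I(r) = 17 (I(r) = 8 + 9 = 17)
S(h, U) = U + h
S(54, 176)/I(274) = (176 + 54)/17 = 230*(1/17) = 230/17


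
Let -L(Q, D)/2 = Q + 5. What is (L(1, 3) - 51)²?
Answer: 3969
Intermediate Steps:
L(Q, D) = -10 - 2*Q (L(Q, D) = -2*(Q + 5) = -2*(5 + Q) = -10 - 2*Q)
(L(1, 3) - 51)² = ((-10 - 2*1) - 51)² = ((-10 - 2) - 51)² = (-12 - 51)² = (-63)² = 3969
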